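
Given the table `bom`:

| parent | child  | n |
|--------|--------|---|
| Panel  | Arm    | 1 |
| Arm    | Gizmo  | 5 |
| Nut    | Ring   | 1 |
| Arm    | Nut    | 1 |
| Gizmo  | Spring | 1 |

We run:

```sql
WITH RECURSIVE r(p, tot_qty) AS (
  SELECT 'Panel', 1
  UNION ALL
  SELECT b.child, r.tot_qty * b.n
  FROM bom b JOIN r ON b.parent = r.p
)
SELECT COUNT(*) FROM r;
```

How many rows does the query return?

6

Base: (Panel, tot_qty=1).
Iteration 1: components of {Panel} -> Arm = 1*1 = 1.
Iteration 2: components of {Arm} -> Gizmo = 1*5 = 5, Nut = 1*1 = 1.
Iteration 3: components of {Gizmo,Nut} -> Ring = 1*1 = 1, Spring = 5*1 = 5.
Iteration 4: no further components; recursion stops.
Total rows emitted: 6.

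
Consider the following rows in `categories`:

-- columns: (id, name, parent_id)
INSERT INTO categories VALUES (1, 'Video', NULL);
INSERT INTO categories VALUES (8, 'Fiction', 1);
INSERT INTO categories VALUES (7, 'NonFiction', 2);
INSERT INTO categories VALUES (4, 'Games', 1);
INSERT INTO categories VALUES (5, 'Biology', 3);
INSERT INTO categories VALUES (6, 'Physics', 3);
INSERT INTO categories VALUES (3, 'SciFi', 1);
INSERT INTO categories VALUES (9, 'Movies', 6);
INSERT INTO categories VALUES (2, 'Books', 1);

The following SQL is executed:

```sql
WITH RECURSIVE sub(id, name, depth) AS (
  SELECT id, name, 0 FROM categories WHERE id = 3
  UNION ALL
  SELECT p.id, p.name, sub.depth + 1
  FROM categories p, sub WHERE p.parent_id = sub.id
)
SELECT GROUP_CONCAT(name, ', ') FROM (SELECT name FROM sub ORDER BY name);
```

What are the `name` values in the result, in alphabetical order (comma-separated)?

Base: id=3 (SciFi) at depth 0.
Iteration 1: rows with parent_id in {3} -> Biology (id 5, depth 1), Physics (id 6, depth 1).
Iteration 2: rows with parent_id in {5,6} -> Movies (id 9, depth 2).
Iteration 3: no rows with parent_id in {9}; recursion stops.

Biology, Movies, Physics, SciFi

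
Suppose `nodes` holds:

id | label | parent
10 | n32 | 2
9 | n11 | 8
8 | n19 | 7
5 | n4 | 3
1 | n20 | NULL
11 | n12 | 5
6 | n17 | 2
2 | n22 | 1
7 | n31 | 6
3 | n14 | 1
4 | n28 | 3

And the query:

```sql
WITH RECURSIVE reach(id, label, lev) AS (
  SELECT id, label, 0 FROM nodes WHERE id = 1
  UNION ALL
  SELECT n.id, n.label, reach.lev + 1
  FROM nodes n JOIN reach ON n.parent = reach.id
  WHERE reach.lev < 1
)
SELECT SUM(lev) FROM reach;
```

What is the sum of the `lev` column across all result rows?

Base: id=1 (n20) at lev 0.
Iteration 1: rows with parent in {1} -> n22 (id 2, lev 1), n14 (id 3, lev 1).
Iteration 2: lev < 1 fails for all current rows; recursion stops.
SUM(lev) = 0 + 1 + 1 = 2.

2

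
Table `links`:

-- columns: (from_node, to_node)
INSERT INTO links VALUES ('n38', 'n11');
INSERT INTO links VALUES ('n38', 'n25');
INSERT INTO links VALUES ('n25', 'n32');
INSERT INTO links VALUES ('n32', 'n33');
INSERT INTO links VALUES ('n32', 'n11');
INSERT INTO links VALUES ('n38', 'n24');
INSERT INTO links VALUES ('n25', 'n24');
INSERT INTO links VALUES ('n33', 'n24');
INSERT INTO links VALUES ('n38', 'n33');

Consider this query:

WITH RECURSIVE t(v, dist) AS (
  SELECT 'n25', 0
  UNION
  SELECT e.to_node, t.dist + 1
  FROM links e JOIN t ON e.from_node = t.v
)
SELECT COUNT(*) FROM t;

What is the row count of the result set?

Base: (n25, dist=0).
Iteration 1: edges from {n25} -> (n24, dist=1), (n32, dist=1).
Iteration 2: edges from {n24,n32} -> (n11, dist=2), (n33, dist=2).
Iteration 3: edges from {n11,n33} -> (n24, dist=3).
Iteration 4: no outgoing edges from {n24}; recursion stops.
Total rows emitted: 6.

6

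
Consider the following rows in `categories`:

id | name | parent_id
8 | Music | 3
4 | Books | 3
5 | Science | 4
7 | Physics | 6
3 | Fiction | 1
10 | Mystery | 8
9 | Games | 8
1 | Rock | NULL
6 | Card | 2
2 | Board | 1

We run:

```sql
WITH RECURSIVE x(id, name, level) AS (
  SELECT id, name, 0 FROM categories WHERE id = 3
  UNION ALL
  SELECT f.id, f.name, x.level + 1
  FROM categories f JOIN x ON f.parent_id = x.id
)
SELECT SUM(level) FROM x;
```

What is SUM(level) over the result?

Base: id=3 (Fiction) at level 0.
Iteration 1: rows with parent_id in {3} -> Books (id 4, level 1), Music (id 8, level 1).
Iteration 2: rows with parent_id in {4,8} -> Science (id 5, level 2), Games (id 9, level 2), Mystery (id 10, level 2).
Iteration 3: no rows with parent_id in {5,9,10}; recursion stops.
SUM(level) = 0 + 1 + 1 + 2 + 2 + 2 = 8.

8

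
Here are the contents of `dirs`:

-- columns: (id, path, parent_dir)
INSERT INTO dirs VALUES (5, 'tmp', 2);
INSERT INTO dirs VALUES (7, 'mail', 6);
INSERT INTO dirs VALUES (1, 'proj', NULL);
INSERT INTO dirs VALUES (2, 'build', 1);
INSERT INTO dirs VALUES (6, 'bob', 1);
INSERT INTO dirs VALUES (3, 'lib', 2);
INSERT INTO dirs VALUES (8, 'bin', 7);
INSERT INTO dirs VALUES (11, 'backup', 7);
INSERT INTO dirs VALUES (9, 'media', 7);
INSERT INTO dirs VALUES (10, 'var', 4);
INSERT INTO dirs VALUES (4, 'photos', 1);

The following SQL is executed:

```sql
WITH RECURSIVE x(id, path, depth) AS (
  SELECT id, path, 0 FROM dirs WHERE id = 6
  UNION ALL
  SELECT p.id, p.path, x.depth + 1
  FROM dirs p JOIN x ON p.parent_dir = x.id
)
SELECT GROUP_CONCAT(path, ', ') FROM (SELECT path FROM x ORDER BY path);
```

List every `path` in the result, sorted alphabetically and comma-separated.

Base: id=6 (bob) at depth 0.
Iteration 1: rows with parent_dir in {6} -> mail (id 7, depth 1).
Iteration 2: rows with parent_dir in {7} -> bin (id 8, depth 2), media (id 9, depth 2), backup (id 11, depth 2).
Iteration 3: no rows with parent_dir in {8,9,11}; recursion stops.

backup, bin, bob, mail, media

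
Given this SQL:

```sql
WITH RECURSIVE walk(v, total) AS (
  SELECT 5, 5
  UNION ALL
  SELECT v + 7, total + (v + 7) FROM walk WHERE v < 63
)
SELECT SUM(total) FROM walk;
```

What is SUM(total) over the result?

Base: v=5, total=5.
Iteration 1: 5 < 63 holds -> v = 5 + 7 = 12, total = 5 + 12 = 17.
Iteration 2: 12 < 63 holds -> v = 12 + 7 = 19, total = 17 + 19 = 36.
Iteration 3: 19 < 63 holds -> v = 19 + 7 = 26, total = 36 + 26 = 62.
Iteration 4: 26 < 63 holds -> v = 26 + 7 = 33, total = 62 + 33 = 95.
Iteration 5: 33 < 63 holds -> v = 33 + 7 = 40, total = 95 + 40 = 135.
Iteration 6: 40 < 63 holds -> v = 40 + 7 = 47, total = 135 + 47 = 182.
Iteration 7: 47 < 63 holds -> v = 47 + 7 = 54, total = 182 + 54 = 236.
Iteration 8: 54 < 63 holds -> v = 54 + 7 = 61, total = 236 + 61 = 297.
Iteration 9: 61 < 63 holds -> v = 61 + 7 = 68, total = 297 + 68 = 365.
Iteration 10: 68 < 63 fails; recursion stops.
SUM(total) = 5 + 17 + 36 + 62 + 95 + 135 + 182 + 236 + 297 + 365 = 1430.

1430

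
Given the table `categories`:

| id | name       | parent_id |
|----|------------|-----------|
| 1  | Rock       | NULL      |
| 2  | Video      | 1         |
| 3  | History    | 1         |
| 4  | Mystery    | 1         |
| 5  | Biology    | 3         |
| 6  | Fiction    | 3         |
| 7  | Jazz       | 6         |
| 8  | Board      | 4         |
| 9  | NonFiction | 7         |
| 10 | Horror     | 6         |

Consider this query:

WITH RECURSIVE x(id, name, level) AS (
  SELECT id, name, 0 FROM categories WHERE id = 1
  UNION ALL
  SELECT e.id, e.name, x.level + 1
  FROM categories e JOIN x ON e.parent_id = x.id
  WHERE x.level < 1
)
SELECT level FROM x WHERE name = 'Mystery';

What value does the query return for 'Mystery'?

1

Base: id=1 (Rock) at level 0.
Iteration 1: rows with parent_id in {1} -> Video (id 2, level 1), History (id 3, level 1), Mystery (id 4, level 1).
Iteration 2: level < 1 fails for all current rows; recursion stops.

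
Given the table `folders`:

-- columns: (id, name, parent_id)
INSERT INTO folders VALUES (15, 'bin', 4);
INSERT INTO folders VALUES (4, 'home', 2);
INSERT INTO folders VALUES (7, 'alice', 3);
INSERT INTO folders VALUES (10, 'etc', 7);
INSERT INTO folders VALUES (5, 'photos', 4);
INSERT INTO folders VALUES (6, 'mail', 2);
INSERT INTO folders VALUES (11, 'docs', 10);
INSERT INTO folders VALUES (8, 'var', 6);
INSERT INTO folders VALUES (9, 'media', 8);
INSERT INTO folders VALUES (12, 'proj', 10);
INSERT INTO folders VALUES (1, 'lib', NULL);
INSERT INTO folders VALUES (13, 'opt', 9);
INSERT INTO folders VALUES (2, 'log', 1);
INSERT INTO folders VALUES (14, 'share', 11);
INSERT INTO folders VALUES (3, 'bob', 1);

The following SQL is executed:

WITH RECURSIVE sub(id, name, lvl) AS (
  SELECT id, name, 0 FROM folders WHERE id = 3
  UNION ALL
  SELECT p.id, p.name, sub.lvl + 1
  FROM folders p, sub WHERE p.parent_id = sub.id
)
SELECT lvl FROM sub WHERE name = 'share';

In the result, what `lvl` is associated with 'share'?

4

Base: id=3 (bob) at lvl 0.
Iteration 1: rows with parent_id in {3} -> alice (id 7, lvl 1).
Iteration 2: rows with parent_id in {7} -> etc (id 10, lvl 2).
Iteration 3: rows with parent_id in {10} -> docs (id 11, lvl 3), proj (id 12, lvl 3).
Iteration 4: rows with parent_id in {11,12} -> share (id 14, lvl 4).
Iteration 5: no rows with parent_id in {14}; recursion stops.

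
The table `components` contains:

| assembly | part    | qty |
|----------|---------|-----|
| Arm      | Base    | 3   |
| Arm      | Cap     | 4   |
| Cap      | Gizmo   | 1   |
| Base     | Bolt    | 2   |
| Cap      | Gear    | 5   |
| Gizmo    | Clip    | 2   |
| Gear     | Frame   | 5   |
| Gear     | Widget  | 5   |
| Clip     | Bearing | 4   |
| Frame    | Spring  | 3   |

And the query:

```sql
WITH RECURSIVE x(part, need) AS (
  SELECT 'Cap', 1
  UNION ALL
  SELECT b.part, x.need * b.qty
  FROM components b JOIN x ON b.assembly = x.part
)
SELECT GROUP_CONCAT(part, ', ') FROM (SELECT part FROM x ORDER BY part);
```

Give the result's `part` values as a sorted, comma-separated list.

Bearing, Cap, Clip, Frame, Gear, Gizmo, Spring, Widget

Base: (Cap, need=1).
Iteration 1: components of {Cap} -> Gear = 1*5 = 5, Gizmo = 1*1 = 1.
Iteration 2: components of {Gear,Gizmo} -> Clip = 1*2 = 2, Frame = 5*5 = 25, Widget = 5*5 = 25.
Iteration 3: components of {Clip,Frame,Widget} -> Bearing = 2*4 = 8, Spring = 25*3 = 75.
Iteration 4: no further components; recursion stops.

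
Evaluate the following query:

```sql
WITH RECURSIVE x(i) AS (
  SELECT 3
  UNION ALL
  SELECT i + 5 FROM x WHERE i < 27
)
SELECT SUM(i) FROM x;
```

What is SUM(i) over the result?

93

Base: i=3.
Iteration 1: 3 < 27 holds -> i = 3 + 5 = 8.
Iteration 2: 8 < 27 holds -> i = 8 + 5 = 13.
Iteration 3: 13 < 27 holds -> i = 13 + 5 = 18.
Iteration 4: 18 < 27 holds -> i = 18 + 5 = 23.
Iteration 5: 23 < 27 holds -> i = 23 + 5 = 28.
Iteration 6: 28 < 27 fails; recursion stops.
SUM(i) = 3 + 8 + 13 + 18 + 23 + 28 = 93.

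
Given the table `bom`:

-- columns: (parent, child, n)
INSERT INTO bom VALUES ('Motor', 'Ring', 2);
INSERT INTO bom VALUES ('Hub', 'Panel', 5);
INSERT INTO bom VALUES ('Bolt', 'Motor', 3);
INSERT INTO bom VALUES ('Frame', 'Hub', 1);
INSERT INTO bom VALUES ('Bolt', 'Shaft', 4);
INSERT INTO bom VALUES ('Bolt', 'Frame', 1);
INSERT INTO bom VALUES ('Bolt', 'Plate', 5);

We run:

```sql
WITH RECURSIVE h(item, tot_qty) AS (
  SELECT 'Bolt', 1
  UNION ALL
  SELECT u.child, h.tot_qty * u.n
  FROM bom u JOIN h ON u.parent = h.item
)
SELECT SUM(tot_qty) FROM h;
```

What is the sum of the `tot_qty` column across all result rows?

Base: (Bolt, tot_qty=1).
Iteration 1: components of {Bolt} -> Frame = 1*1 = 1, Motor = 1*3 = 3, Plate = 1*5 = 5, Shaft = 1*4 = 4.
Iteration 2: components of {Frame,Motor,Plate,Shaft} -> Hub = 1*1 = 1, Ring = 3*2 = 6.
Iteration 3: components of {Hub,Ring} -> Panel = 1*5 = 5.
Iteration 4: no further components; recursion stops.
SUM(tot_qty) = 1 + 5 + 4 + 3 + 1 + 6 + 1 + 5 = 26.

26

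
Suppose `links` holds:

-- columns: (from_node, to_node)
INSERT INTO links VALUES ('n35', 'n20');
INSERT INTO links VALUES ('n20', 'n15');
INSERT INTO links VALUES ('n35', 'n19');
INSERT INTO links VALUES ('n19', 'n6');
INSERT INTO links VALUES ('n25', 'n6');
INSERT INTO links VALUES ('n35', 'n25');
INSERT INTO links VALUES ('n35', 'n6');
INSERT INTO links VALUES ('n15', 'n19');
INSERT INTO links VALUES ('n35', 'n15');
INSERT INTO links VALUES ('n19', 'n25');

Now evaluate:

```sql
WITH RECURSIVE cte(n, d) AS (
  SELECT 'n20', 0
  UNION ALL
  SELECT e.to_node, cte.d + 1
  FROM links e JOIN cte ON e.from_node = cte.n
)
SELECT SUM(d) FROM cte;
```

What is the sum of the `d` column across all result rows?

Base: (n20, d=0).
Iteration 1: edges from {n20} -> (n15, d=1).
Iteration 2: edges from {n15} -> (n19, d=2).
Iteration 3: edges from {n19} -> (n25, d=3), (n6, d=3).
Iteration 4: edges from {n25,n6} -> (n6, d=4).
Iteration 5: no outgoing edges from {n6}; recursion stops.
SUM(d) = 0 + 1 + 2 + 3 + 3 + 4 = 13.

13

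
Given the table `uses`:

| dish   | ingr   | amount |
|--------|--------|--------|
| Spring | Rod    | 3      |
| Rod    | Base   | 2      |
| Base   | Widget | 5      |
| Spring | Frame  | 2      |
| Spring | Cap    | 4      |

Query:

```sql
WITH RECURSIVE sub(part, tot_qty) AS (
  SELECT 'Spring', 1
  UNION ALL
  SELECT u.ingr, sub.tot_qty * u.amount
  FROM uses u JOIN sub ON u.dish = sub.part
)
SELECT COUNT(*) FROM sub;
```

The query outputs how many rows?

6

Base: (Spring, tot_qty=1).
Iteration 1: components of {Spring} -> Cap = 1*4 = 4, Frame = 1*2 = 2, Rod = 1*3 = 3.
Iteration 2: components of {Cap,Frame,Rod} -> Base = 3*2 = 6.
Iteration 3: components of {Base} -> Widget = 6*5 = 30.
Iteration 4: no further components; recursion stops.
Total rows emitted: 6.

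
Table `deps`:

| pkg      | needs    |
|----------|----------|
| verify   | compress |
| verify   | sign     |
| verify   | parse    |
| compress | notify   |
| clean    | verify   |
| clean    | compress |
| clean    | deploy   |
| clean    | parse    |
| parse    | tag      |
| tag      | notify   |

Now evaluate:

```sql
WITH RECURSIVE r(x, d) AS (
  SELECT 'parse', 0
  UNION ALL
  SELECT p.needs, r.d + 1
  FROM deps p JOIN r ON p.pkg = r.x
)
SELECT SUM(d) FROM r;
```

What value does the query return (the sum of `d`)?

3

Base: (parse, d=0).
Iteration 1: edges from {parse} -> (tag, d=1).
Iteration 2: edges from {tag} -> (notify, d=2).
Iteration 3: no outgoing edges from {notify}; recursion stops.
SUM(d) = 0 + 1 + 2 = 3.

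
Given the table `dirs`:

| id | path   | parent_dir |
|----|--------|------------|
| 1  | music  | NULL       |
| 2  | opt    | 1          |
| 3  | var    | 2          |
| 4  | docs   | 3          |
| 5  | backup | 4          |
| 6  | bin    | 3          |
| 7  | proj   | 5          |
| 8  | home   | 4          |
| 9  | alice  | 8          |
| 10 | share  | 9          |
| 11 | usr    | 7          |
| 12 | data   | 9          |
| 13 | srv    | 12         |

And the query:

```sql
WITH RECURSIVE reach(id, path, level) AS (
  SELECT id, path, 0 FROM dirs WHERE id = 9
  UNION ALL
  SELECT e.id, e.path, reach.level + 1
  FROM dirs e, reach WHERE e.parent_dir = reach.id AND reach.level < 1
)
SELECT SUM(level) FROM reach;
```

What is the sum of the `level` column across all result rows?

2

Base: id=9 (alice) at level 0.
Iteration 1: rows with parent_dir in {9} -> share (id 10, level 1), data (id 12, level 1).
Iteration 2: level < 1 fails for all current rows; recursion stops.
SUM(level) = 0 + 1 + 1 = 2.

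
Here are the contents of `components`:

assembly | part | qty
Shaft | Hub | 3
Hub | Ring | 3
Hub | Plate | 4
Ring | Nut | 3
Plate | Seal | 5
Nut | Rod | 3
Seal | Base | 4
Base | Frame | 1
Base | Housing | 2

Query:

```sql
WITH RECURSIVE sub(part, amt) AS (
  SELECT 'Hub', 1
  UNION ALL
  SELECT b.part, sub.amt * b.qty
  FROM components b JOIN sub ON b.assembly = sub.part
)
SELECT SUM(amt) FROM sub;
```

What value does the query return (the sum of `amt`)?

Base: (Hub, amt=1).
Iteration 1: components of {Hub} -> Plate = 1*4 = 4, Ring = 1*3 = 3.
Iteration 2: components of {Plate,Ring} -> Nut = 3*3 = 9, Seal = 4*5 = 20.
Iteration 3: components of {Nut,Seal} -> Base = 20*4 = 80, Rod = 9*3 = 27.
Iteration 4: components of {Base,Rod} -> Frame = 80*1 = 80, Housing = 80*2 = 160.
Iteration 5: no further components; recursion stops.
SUM(amt) = 1 + 3 + 4 + 9 + 20 + 27 + 80 + 80 + 160 = 384.

384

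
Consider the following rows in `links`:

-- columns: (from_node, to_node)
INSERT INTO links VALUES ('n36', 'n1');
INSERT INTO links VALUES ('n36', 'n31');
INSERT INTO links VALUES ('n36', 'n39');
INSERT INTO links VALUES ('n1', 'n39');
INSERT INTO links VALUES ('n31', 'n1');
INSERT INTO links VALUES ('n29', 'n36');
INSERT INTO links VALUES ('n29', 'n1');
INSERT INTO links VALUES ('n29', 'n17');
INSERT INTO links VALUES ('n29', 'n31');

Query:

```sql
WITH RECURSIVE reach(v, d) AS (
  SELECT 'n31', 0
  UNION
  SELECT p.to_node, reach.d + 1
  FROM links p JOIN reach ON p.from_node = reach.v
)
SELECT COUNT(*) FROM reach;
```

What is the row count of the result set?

Base: (n31, d=0).
Iteration 1: edges from {n31} -> (n1, d=1).
Iteration 2: edges from {n1} -> (n39, d=2).
Iteration 3: no outgoing edges from {n39}; recursion stops.
Total rows emitted: 3.

3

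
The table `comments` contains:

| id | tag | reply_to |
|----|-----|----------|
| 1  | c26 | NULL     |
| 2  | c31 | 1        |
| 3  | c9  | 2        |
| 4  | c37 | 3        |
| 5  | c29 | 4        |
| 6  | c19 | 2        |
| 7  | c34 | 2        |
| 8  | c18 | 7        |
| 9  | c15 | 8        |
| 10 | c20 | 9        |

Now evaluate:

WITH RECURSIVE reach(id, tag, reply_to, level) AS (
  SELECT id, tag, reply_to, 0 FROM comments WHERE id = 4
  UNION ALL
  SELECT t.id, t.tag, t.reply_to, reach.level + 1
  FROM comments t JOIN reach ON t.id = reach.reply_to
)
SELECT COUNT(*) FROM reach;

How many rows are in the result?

4

Base: id=4 (c37), reply_to=3, level 0.
Iteration 1: join on id=3 -> c9 (id 3, reply_to=2, level 1).
Iteration 2: join on id=2 -> c31 (id 2, reply_to=1, level 2).
Iteration 3: join on id=1 -> c26 (id 1, reply_to=NULL, level 3).
Iteration 4: reply_to is NULL; no match; recursion stops.
Total rows emitted: 4.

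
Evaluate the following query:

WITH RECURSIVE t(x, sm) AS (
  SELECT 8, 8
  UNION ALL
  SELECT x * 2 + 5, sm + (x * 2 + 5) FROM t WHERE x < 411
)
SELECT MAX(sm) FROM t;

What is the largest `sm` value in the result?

Base: x=8, sm=8.
Iteration 1: 8 < 411 holds -> x = 8 * 2 + 5 = 21, sm = 8 + 21 = 29.
Iteration 2: 21 < 411 holds -> x = 21 * 2 + 5 = 47, sm = 29 + 47 = 76.
Iteration 3: 47 < 411 holds -> x = 47 * 2 + 5 = 99, sm = 76 + 99 = 175.
Iteration 4: 99 < 411 holds -> x = 99 * 2 + 5 = 203, sm = 175 + 203 = 378.
Iteration 5: 203 < 411 holds -> x = 203 * 2 + 5 = 411, sm = 378 + 411 = 789.
Iteration 6: 411 < 411 fails; recursion stops.
sm values: 8, 29, 76, 175, 378, 789; the maximum is 789.

789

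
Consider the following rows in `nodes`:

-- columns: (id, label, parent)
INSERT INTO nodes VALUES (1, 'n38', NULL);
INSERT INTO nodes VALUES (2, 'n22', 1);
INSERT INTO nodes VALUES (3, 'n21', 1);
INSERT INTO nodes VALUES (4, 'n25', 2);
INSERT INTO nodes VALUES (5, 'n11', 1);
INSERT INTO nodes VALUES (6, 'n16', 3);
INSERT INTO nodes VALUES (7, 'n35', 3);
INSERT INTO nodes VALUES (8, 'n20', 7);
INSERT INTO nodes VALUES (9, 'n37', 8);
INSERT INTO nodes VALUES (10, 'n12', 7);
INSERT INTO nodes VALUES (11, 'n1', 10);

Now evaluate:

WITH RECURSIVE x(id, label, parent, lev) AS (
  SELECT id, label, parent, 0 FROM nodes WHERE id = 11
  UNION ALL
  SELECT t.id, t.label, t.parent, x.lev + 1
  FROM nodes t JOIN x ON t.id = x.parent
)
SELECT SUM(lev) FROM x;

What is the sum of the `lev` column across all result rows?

Base: id=11 (n1), parent=10, lev 0.
Iteration 1: join on id=10 -> n12 (id 10, parent=7, lev 1).
Iteration 2: join on id=7 -> n35 (id 7, parent=3, lev 2).
Iteration 3: join on id=3 -> n21 (id 3, parent=1, lev 3).
Iteration 4: join on id=1 -> n38 (id 1, parent=NULL, lev 4).
Iteration 5: parent is NULL; no match; recursion stops.
SUM(lev) = 0 + 1 + 2 + 3 + 4 = 10.

10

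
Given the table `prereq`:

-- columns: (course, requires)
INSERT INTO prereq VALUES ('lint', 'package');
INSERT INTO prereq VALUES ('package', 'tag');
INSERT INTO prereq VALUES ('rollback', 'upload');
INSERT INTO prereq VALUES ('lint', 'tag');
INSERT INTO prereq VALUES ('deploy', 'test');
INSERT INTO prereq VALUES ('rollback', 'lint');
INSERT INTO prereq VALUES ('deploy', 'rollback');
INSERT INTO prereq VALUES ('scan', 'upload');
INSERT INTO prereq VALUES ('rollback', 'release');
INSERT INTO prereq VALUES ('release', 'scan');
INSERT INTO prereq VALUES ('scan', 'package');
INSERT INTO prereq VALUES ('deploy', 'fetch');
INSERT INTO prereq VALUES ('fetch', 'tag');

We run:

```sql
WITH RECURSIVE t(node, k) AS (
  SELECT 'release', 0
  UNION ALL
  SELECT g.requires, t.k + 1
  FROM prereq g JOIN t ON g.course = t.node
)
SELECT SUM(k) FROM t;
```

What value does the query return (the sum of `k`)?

Base: (release, k=0).
Iteration 1: edges from {release} -> (scan, k=1).
Iteration 2: edges from {scan} -> (package, k=2), (upload, k=2).
Iteration 3: edges from {package,upload} -> (tag, k=3).
Iteration 4: no outgoing edges from {tag}; recursion stops.
SUM(k) = 0 + 1 + 2 + 2 + 3 = 8.

8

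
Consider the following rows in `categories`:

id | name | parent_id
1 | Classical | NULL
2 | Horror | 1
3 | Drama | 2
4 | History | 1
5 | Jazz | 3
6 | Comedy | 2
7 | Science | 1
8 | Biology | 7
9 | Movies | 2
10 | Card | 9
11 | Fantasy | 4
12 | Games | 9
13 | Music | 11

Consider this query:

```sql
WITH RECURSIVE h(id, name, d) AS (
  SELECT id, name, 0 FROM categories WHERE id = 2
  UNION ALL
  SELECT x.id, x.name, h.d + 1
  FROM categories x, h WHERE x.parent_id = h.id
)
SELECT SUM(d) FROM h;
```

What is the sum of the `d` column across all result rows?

9

Base: id=2 (Horror) at d 0.
Iteration 1: rows with parent_id in {2} -> Drama (id 3, d 1), Comedy (id 6, d 1), Movies (id 9, d 1).
Iteration 2: rows with parent_id in {3,6,9} -> Jazz (id 5, d 2), Card (id 10, d 2), Games (id 12, d 2).
Iteration 3: no rows with parent_id in {5,10,12}; recursion stops.
SUM(d) = 0 + 1 + 1 + 1 + 2 + 2 + 2 = 9.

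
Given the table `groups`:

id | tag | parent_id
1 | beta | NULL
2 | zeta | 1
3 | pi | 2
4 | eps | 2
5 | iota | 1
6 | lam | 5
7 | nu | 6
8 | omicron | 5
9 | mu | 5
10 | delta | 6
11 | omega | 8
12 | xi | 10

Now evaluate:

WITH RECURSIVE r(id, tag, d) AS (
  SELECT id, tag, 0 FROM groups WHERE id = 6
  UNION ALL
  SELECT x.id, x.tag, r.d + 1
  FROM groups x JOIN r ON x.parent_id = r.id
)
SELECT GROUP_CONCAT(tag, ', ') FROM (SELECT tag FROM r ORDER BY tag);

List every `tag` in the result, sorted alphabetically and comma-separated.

Base: id=6 (lam) at d 0.
Iteration 1: rows with parent_id in {6} -> nu (id 7, d 1), delta (id 10, d 1).
Iteration 2: rows with parent_id in {7,10} -> xi (id 12, d 2).
Iteration 3: no rows with parent_id in {12}; recursion stops.

delta, lam, nu, xi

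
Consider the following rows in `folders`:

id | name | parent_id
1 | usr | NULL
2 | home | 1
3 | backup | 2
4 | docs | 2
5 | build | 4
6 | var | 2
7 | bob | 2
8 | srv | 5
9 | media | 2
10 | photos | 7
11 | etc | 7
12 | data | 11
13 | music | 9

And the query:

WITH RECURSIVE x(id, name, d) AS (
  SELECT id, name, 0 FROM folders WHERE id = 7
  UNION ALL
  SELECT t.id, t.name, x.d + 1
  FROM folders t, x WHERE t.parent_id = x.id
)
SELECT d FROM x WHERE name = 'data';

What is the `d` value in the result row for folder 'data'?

2

Base: id=7 (bob) at d 0.
Iteration 1: rows with parent_id in {7} -> photos (id 10, d 1), etc (id 11, d 1).
Iteration 2: rows with parent_id in {10,11} -> data (id 12, d 2).
Iteration 3: no rows with parent_id in {12}; recursion stops.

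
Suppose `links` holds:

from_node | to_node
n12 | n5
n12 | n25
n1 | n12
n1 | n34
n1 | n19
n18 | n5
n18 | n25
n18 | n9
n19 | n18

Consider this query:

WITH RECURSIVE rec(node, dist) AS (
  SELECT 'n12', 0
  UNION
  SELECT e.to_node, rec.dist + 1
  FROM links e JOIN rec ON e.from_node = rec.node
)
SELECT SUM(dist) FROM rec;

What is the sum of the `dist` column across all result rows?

Base: (n12, dist=0).
Iteration 1: edges from {n12} -> (n25, dist=1), (n5, dist=1).
Iteration 2: no outgoing edges from {n25,n5}; recursion stops.
SUM(dist) = 0 + 1 + 1 = 2.

2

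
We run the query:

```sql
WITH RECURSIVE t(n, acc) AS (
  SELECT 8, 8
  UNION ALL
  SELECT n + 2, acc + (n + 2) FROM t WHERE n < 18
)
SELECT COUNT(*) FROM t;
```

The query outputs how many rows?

6

Base: n=8, acc=8.
Iteration 1: 8 < 18 holds -> n = 8 + 2 = 10, acc = 8 + 10 = 18.
Iteration 2: 10 < 18 holds -> n = 10 + 2 = 12, acc = 18 + 12 = 30.
Iteration 3: 12 < 18 holds -> n = 12 + 2 = 14, acc = 30 + 14 = 44.
Iteration 4: 14 < 18 holds -> n = 14 + 2 = 16, acc = 44 + 16 = 60.
Iteration 5: 16 < 18 holds -> n = 16 + 2 = 18, acc = 60 + 18 = 78.
Iteration 6: 18 < 18 fails; recursion stops.
Total rows emitted: 6.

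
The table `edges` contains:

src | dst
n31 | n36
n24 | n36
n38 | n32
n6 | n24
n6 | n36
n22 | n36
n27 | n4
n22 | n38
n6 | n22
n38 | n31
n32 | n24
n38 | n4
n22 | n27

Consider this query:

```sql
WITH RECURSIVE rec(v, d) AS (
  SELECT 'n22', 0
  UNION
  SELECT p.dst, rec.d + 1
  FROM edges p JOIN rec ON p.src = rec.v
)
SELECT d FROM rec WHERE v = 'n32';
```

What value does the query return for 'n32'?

2

Base: (n22, d=0).
Iteration 1: edges from {n22} -> (n27, d=1), (n36, d=1), (n38, d=1).
Iteration 2: edges from {n27,n36,n38} -> (n31, d=2), (n32, d=2), (n4, d=2). [UNION drops 1 duplicate row(s)]
Iteration 3: edges from {n31,n32,n4} -> (n24, d=3), (n36, d=3).
Iteration 4: edges from {n24,n36} -> (n36, d=4).
Iteration 5: no outgoing edges from {n36}; recursion stops.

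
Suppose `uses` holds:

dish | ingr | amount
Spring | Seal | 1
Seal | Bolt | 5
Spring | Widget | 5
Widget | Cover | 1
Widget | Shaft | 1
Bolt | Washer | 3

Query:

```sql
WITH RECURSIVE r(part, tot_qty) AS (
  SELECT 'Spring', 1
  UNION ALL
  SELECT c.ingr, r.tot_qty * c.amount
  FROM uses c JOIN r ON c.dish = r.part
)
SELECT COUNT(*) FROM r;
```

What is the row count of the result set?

Base: (Spring, tot_qty=1).
Iteration 1: components of {Spring} -> Seal = 1*1 = 1, Widget = 1*5 = 5.
Iteration 2: components of {Seal,Widget} -> Bolt = 1*5 = 5, Cover = 5*1 = 5, Shaft = 5*1 = 5.
Iteration 3: components of {Bolt,Cover,Shaft} -> Washer = 5*3 = 15.
Iteration 4: no further components; recursion stops.
Total rows emitted: 7.

7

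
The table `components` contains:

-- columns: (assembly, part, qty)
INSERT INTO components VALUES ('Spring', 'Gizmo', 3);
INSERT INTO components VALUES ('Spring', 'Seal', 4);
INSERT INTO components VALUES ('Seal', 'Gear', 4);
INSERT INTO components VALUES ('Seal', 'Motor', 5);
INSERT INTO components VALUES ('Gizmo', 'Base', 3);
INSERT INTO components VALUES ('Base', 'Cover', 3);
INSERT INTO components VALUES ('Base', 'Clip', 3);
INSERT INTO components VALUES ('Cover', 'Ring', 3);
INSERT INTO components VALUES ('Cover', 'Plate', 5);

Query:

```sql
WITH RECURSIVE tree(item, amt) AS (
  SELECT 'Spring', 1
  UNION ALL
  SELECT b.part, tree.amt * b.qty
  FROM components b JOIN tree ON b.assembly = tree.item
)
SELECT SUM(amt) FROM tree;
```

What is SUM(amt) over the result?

323

Base: (Spring, amt=1).
Iteration 1: components of {Spring} -> Gizmo = 1*3 = 3, Seal = 1*4 = 4.
Iteration 2: components of {Gizmo,Seal} -> Base = 3*3 = 9, Gear = 4*4 = 16, Motor = 4*5 = 20.
Iteration 3: components of {Base,Gear,Motor} -> Clip = 9*3 = 27, Cover = 9*3 = 27.
Iteration 4: components of {Clip,Cover} -> Plate = 27*5 = 135, Ring = 27*3 = 81.
Iteration 5: no further components; recursion stops.
SUM(amt) = 1 + 3 + 4 + 9 + 16 + 20 + 27 + 27 + 81 + 135 = 323.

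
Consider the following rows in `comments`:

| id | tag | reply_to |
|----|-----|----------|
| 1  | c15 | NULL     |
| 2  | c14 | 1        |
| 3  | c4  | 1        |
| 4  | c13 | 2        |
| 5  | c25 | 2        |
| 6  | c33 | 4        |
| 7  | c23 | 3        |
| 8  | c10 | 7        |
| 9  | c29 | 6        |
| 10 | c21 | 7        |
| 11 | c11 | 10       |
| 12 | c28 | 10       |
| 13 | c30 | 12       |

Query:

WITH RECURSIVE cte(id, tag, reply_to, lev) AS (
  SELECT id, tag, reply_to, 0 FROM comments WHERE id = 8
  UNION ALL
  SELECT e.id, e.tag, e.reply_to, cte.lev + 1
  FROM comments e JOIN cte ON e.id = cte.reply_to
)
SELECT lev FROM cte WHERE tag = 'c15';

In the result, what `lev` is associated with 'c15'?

3

Base: id=8 (c10), reply_to=7, lev 0.
Iteration 1: join on id=7 -> c23 (id 7, reply_to=3, lev 1).
Iteration 2: join on id=3 -> c4 (id 3, reply_to=1, lev 2).
Iteration 3: join on id=1 -> c15 (id 1, reply_to=NULL, lev 3).
Iteration 4: reply_to is NULL; no match; recursion stops.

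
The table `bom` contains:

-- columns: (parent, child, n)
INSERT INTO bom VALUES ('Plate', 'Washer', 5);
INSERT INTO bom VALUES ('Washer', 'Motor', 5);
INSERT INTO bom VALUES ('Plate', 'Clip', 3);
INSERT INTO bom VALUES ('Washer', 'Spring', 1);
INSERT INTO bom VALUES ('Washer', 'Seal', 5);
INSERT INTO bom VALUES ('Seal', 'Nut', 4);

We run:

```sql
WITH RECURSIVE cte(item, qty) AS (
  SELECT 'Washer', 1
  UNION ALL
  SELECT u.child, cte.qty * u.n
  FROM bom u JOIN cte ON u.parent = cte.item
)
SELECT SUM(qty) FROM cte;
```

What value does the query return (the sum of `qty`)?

32

Base: (Washer, qty=1).
Iteration 1: components of {Washer} -> Motor = 1*5 = 5, Seal = 1*5 = 5, Spring = 1*1 = 1.
Iteration 2: components of {Motor,Seal,Spring} -> Nut = 5*4 = 20.
Iteration 3: no further components; recursion stops.
SUM(qty) = 1 + 5 + 1 + 5 + 20 = 32.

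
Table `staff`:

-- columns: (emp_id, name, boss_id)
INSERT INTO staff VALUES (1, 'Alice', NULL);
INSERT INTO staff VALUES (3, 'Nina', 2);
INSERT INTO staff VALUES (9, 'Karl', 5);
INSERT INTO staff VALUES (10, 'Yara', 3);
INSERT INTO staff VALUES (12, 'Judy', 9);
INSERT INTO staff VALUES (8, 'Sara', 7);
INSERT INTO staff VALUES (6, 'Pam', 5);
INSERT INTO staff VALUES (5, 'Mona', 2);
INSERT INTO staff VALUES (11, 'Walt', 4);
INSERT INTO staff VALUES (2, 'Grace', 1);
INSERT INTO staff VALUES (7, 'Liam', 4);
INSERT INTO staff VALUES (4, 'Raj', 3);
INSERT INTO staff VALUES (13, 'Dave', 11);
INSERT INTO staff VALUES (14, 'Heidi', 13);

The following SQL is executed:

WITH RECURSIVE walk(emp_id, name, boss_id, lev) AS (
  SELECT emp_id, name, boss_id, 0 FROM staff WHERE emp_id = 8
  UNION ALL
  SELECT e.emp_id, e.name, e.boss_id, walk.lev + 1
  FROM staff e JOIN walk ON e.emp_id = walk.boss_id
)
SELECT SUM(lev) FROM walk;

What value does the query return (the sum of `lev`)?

Base: emp_id=8 (Sara), boss_id=7, lev 0.
Iteration 1: join on emp_id=7 -> Liam (id 7, boss_id=4, lev 1).
Iteration 2: join on emp_id=4 -> Raj (id 4, boss_id=3, lev 2).
Iteration 3: join on emp_id=3 -> Nina (id 3, boss_id=2, lev 3).
Iteration 4: join on emp_id=2 -> Grace (id 2, boss_id=1, lev 4).
Iteration 5: join on emp_id=1 -> Alice (id 1, boss_id=NULL, lev 5).
Iteration 6: boss_id is NULL; no match; recursion stops.
SUM(lev) = 0 + 1 + 2 + 3 + 4 + 5 = 15.

15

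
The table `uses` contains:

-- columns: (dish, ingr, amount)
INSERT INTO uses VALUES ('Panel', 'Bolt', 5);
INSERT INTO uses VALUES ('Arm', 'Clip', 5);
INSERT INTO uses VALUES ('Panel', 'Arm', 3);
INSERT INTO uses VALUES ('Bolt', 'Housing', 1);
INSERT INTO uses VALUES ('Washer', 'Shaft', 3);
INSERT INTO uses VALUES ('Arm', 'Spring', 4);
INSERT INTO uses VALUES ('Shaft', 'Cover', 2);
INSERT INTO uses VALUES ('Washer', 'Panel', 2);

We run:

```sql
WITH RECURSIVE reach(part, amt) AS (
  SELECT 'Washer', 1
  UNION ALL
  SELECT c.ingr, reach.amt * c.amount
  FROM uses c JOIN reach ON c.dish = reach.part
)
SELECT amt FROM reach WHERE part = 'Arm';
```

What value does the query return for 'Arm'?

6

Base: (Washer, amt=1).
Iteration 1: components of {Washer} -> Panel = 1*2 = 2, Shaft = 1*3 = 3.
Iteration 2: components of {Panel,Shaft} -> Arm = 2*3 = 6, Bolt = 2*5 = 10, Cover = 3*2 = 6.
Iteration 3: components of {Arm,Bolt,Cover} -> Clip = 6*5 = 30, Housing = 10*1 = 10, Spring = 6*4 = 24.
Iteration 4: no further components; recursion stops.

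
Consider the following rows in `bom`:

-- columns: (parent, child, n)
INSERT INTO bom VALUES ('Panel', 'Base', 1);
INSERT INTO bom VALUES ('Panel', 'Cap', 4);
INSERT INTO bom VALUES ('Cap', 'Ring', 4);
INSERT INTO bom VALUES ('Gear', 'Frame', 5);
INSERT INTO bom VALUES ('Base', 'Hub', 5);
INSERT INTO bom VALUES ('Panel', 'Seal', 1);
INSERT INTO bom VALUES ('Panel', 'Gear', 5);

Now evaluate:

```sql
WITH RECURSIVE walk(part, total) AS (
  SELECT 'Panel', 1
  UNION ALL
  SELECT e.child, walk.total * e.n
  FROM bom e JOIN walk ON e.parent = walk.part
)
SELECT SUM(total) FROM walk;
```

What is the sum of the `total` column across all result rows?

58

Base: (Panel, total=1).
Iteration 1: components of {Panel} -> Base = 1*1 = 1, Cap = 1*4 = 4, Gear = 1*5 = 5, Seal = 1*1 = 1.
Iteration 2: components of {Base,Cap,Gear,Seal} -> Frame = 5*5 = 25, Hub = 1*5 = 5, Ring = 4*4 = 16.
Iteration 3: no further components; recursion stops.
SUM(total) = 1 + 5 + 1 + 1 + 4 + 25 + 5 + 16 = 58.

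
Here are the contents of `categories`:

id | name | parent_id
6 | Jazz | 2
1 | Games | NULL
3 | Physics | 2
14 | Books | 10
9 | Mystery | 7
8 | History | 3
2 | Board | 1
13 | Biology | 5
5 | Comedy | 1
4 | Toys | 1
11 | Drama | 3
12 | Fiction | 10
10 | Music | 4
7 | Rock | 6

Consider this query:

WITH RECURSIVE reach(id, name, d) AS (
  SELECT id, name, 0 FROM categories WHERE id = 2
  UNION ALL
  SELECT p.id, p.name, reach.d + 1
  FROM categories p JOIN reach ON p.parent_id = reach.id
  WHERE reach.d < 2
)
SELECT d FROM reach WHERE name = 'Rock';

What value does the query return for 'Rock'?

Base: id=2 (Board) at d 0.
Iteration 1: rows with parent_id in {2} -> Physics (id 3, d 1), Jazz (id 6, d 1).
Iteration 2: rows with parent_id in {3,6} -> Rock (id 7, d 2), History (id 8, d 2), Drama (id 11, d 2).
Iteration 3: d < 2 fails for all current rows; recursion stops.

2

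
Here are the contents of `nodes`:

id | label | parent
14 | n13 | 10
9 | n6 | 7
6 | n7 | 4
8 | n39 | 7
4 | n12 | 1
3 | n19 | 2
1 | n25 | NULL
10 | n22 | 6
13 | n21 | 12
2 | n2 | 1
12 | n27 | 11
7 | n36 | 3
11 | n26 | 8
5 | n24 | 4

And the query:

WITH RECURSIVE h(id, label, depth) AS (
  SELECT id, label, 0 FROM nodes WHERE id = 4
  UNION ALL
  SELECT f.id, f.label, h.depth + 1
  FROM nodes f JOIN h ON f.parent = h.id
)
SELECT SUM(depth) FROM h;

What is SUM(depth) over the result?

7

Base: id=4 (n12) at depth 0.
Iteration 1: rows with parent in {4} -> n24 (id 5, depth 1), n7 (id 6, depth 1).
Iteration 2: rows with parent in {5,6} -> n22 (id 10, depth 2).
Iteration 3: rows with parent in {10} -> n13 (id 14, depth 3).
Iteration 4: no rows with parent in {14}; recursion stops.
SUM(depth) = 0 + 1 + 1 + 2 + 3 = 7.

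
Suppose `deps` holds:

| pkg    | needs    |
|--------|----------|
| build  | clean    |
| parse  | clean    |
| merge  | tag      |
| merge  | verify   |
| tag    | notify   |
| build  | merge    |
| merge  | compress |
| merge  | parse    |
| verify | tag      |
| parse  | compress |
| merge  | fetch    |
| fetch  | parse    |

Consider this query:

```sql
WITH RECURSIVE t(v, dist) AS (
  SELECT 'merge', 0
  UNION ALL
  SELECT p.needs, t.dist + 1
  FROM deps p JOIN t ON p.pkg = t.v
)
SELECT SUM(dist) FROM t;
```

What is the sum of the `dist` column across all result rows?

Base: (merge, dist=0).
Iteration 1: edges from {merge} -> (compress, dist=1), (fetch, dist=1), (parse, dist=1), (tag, dist=1), (verify, dist=1).
Iteration 2: edges from {compress,fetch,parse,tag,verify} -> (clean, dist=2), (compress, dist=2), (notify, dist=2), (parse, dist=2), (tag, dist=2).
Iteration 3: edges from {clean,compress,notify,parse,tag} -> (clean, dist=3), (compress, dist=3), (notify, dist=3).
Iteration 4: no outgoing edges from {clean,compress,notify}; recursion stops.
SUM(dist) = 0 + 1 + 1 + 1 + 1 + 1 + 2 + 2 + 2 + 2 + 2 + 3 + 3 + 3 = 24.

24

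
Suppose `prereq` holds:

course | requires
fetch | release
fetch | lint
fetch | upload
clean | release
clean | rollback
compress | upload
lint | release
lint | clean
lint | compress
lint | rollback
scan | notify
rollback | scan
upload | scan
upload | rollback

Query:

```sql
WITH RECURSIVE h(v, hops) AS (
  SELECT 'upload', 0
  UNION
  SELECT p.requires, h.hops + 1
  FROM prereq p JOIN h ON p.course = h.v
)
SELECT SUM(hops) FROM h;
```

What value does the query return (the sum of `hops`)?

9

Base: (upload, hops=0).
Iteration 1: edges from {upload} -> (rollback, hops=1), (scan, hops=1).
Iteration 2: edges from {rollback,scan} -> (notify, hops=2), (scan, hops=2).
Iteration 3: edges from {notify,scan} -> (notify, hops=3).
Iteration 4: no outgoing edges from {notify}; recursion stops.
SUM(hops) = 0 + 1 + 1 + 2 + 2 + 3 = 9.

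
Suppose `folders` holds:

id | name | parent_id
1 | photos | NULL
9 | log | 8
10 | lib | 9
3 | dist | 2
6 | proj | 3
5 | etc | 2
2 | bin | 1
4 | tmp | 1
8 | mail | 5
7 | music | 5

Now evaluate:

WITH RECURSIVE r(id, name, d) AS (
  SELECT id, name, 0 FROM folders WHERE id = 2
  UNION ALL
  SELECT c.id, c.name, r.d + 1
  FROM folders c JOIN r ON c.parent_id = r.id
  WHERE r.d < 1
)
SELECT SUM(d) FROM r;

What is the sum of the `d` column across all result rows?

Base: id=2 (bin) at d 0.
Iteration 1: rows with parent_id in {2} -> dist (id 3, d 1), etc (id 5, d 1).
Iteration 2: d < 1 fails for all current rows; recursion stops.
SUM(d) = 0 + 1 + 1 = 2.

2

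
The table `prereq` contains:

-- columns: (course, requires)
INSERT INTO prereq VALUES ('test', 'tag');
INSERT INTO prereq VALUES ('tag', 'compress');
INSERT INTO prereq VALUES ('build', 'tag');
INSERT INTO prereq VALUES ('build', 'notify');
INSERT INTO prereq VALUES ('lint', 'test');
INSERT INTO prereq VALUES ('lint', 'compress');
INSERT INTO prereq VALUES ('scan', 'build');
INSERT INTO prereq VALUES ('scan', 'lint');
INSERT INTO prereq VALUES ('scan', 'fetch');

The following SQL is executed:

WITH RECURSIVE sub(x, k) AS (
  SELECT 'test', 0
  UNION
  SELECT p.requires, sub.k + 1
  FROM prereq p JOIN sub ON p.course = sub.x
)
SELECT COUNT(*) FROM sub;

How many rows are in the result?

Base: (test, k=0).
Iteration 1: edges from {test} -> (tag, k=1).
Iteration 2: edges from {tag} -> (compress, k=2).
Iteration 3: no outgoing edges from {compress}; recursion stops.
Total rows emitted: 3.

3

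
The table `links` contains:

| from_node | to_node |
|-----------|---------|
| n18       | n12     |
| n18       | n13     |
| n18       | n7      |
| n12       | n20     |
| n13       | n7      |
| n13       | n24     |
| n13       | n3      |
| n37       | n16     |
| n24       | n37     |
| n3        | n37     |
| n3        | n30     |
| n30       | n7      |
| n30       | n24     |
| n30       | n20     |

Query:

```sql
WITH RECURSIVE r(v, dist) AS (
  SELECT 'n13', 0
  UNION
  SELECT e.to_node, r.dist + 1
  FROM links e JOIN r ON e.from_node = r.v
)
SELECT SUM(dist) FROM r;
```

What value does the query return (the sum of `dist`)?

28

Base: (n13, dist=0).
Iteration 1: edges from {n13} -> (n24, dist=1), (n3, dist=1), (n7, dist=1).
Iteration 2: edges from {n24,n3,n7} -> (n30, dist=2), (n37, dist=2). [UNION drops 1 duplicate row(s)]
Iteration 3: edges from {n30,n37} -> (n16, dist=3), (n20, dist=3), (n24, dist=3), (n7, dist=3).
Iteration 4: edges from {n16,n20,n24,n7} -> (n37, dist=4).
Iteration 5: edges from {n37} -> (n16, dist=5).
Iteration 6: no outgoing edges from {n16}; recursion stops.
SUM(dist) = 0 + 1 + 1 + 1 + 2 + 2 + 3 + 3 + 3 + 3 + 4 + 5 = 28.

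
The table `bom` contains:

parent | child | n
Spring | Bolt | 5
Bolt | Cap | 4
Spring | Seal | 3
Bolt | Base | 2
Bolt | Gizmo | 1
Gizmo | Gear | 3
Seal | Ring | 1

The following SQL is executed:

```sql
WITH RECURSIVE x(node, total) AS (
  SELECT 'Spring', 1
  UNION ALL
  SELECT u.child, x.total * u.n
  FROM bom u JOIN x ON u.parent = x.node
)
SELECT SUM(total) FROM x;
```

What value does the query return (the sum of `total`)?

62

Base: (Spring, total=1).
Iteration 1: components of {Spring} -> Bolt = 1*5 = 5, Seal = 1*3 = 3.
Iteration 2: components of {Bolt,Seal} -> Base = 5*2 = 10, Cap = 5*4 = 20, Gizmo = 5*1 = 5, Ring = 3*1 = 3.
Iteration 3: components of {Base,Cap,Gizmo,Ring} -> Gear = 5*3 = 15.
Iteration 4: no further components; recursion stops.
SUM(total) = 1 + 5 + 3 + 20 + 10 + 5 + 3 + 15 = 62.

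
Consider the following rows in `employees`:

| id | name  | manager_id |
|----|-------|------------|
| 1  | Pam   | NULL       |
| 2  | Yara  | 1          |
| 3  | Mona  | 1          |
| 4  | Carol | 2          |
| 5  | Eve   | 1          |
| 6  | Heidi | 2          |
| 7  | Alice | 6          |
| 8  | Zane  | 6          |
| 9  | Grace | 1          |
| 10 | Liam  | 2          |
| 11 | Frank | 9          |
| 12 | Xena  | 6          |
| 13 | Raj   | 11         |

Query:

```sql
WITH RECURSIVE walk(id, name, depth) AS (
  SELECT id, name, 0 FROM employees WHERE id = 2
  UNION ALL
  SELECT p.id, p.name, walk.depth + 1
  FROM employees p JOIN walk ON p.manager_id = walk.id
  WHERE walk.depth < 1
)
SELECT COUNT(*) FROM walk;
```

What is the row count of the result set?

4

Base: id=2 (Yara) at depth 0.
Iteration 1: rows with manager_id in {2} -> Carol (id 4, depth 1), Heidi (id 6, depth 1), Liam (id 10, depth 1).
Iteration 2: depth < 1 fails for all current rows; recursion stops.
Total rows emitted: 4.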